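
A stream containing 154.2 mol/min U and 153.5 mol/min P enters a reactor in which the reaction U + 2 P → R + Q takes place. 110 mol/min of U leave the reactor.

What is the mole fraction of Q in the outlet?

For U: n = n₀ − 1ξ → 110 = 154.2 − 1ξ, giving ξ = 44.2 mol/min.
Outlet amounts (n = n₀ + ν ξ):
  U: 154.2 − 1(44.2) = 110
  P: 153.5 − 2(44.2) = 65.1
  R: 0 + 1(44.2) = 44.2
  Q: 0 + 1(44.2) = 44.2
Total out = 263.5 mol/min; y_Q = 44.2 / 263.5 = 0.1677.

0.168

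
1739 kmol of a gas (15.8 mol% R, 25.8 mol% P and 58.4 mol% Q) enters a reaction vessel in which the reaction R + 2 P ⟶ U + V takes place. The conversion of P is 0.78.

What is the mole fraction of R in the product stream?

0.0638

P reacted = 0.78 × 448.7 = 350 kmol; ν_P = −2, so ξ = 350/2 = 175 kmol.
Outlet amounts (n = n₀ + ν ξ):
  R: 274.8 − 1(175) = 99.78
  P: 448.7 − 2(175) = 98.71
  U: 0 + 1(175) = 175
  V: 0 + 1(175) = 175
  Q: 1016 (inert)
Total out = 1564 kmol; y_R = 99.78 / 1564 = 0.0638.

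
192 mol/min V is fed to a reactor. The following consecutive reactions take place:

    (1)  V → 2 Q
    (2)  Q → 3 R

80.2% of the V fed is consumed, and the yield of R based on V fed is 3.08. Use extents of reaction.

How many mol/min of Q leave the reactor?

Conversion of V: V consumed = 1ξ₁ = 0.802 × 192 → ξ₁ = 154 mol/min.
Yield of R: 3ξ₂ / 192 = 3.08 → ξ₂ = 197.1 mol/min.
Outlet amounts (n = n₀ + Σ ν·ξ):
  V: 192 − 1(154) = 38.02
  Q: 0 + 2(154) − 1(197.1) = 110.8
  R: 0 + 3(197.1) = 591.4

111 mol/min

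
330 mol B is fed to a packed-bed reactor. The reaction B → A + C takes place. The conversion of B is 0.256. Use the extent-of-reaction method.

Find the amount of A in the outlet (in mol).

B reacted = 0.256 × 330 = 84.48 mol; ν_B = −1, so ξ = 84.48/1 = 84.48 mol.
Outlet amounts (n = n₀ + ν ξ):
  B: 330 − 1(84.48) = 245.5
  A: 0 + 1(84.48) = 84.48
  C: 0 + 1(84.48) = 84.48

84.5 mol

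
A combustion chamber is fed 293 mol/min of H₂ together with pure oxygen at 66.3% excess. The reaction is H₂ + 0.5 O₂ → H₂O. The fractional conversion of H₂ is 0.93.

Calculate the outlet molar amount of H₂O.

272 mol/min

Stoichiometric O₂ = 0.5 × 293 = 146.5 mol/min; O₂ fed = 146.5 × 1.663 = 243.6 mol/min.
Fuel reacted = 0.93 × 293 → ξ = 272.5 mol/min.
Outlet (n = n₀ + ν ξ):
  H₂: 293 − 1(272.5) = 20.51
  O₂: 243.6 − 0.5(272.5) = 107.4
  H₂O: 0 + 1(272.5) = 272.5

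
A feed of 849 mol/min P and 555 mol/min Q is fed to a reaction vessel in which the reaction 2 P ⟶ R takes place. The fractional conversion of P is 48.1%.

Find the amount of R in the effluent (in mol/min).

204 mol/min

P reacted = 0.481 × 849 = 408.4 mol/min; ν_P = −2, so ξ = 408.4/2 = 204.2 mol/min.
Outlet amounts (n = n₀ + ν ξ):
  P: 849 − 2(204.2) = 440.6
  R: 0 + 1(204.2) = 204.2
  Q: 555 (inert)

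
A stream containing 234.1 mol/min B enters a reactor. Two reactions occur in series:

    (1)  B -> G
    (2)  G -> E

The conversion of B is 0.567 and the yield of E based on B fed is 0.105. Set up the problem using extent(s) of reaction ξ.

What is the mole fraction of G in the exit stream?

0.462

Conversion of B: B consumed = 1ξ₁ = 0.567 × 234.1 → ξ₁ = 132.7 mol/min.
Yield of E: 1ξ₂ / 234.1 = 0.105 → ξ₂ = 24.58 mol/min.
Outlet amounts (n = n₀ + Σ ν·ξ):
  B: 234.1 − 1(132.7) = 101.4
  G: 0 + 1(132.7) − 1(24.58) = 108.2
  E: 0 + 1(24.58) = 24.58
Total out = 234.1 mol/min; y_G = 108.2 / 234.1 = 0.462.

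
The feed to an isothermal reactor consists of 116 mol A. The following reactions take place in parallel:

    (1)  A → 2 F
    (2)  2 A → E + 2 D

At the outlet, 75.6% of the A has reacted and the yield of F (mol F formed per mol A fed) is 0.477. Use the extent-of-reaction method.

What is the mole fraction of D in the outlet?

0.346

Yield of F: 2ξ₁ / 116 = 0.477 → ξ₁ = 27.67 mol.
Conversion of A: 1ξ₁ + 2ξ₂ = 0.756 × 116 = 87.7 → ξ₂ = 30.02 mol.
Outlet amounts (n = n₀ + Σ ν·ξ):
  A: 116 − 1(27.67) − 2(30.02) = 28.3
  F: 0 + 2(27.67) = 55.33
  E: 0 + 1(30.02) = 30.02
  D: 0 + 2(30.02) = 60.03
Total out = 173.7 mol; y_D = 60.03 / 173.7 = 0.3456.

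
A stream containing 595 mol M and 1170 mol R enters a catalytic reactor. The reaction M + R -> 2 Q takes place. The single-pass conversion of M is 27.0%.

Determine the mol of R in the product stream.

1010 mol

M reacted = 0.27 × 595 = 160.7 mol; ν_M = −1, so ξ = 160.7/1 = 160.7 mol.
Outlet amounts (n = n₀ + ν ξ):
  M: 595 − 1(160.7) = 434.4
  R: 1170 − 1(160.7) = 1009
  Q: 0 + 2(160.7) = 321.3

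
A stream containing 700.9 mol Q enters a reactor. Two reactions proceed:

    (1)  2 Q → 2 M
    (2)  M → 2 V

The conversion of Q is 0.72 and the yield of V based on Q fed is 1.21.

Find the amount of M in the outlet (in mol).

80.6 mol

Conversion of Q: Q consumed = 2ξ₁ = 0.72 × 700.9 → ξ₁ = 252.3 mol.
Yield of V: 2ξ₂ / 700.9 = 1.21 → ξ₂ = 424 mol.
Outlet amounts (n = n₀ + Σ ν·ξ):
  Q: 700.9 − 2(252.3) = 196.3
  M: 0 + 2(252.3) − 1(424) = 80.6
  V: 0 + 2(424) = 848.1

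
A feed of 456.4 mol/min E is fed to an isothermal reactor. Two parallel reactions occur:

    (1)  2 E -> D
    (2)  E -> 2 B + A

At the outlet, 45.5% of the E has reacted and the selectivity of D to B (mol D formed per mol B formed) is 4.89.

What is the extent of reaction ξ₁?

ξ₁ = 98.8 mol/min

Conversion of E: E consumed = 0.455 × 456.4 = 207.7 mol/min = 2ξ₁ + 1ξ₂.
Selectivity: 1ξ₁ / (2ξ₂) = 4.89 → ξ₁ = 9.78 ξ₂.
Substitute: (2·9.78 + 1) ξ₂ = 207.7 → ξ₂ = 10.1 mol/min, ξ₁ = 98.78 mol/min.
Outlet amounts (n = n₀ + Σ ν·ξ):
  E: 456.4 − 2(98.78) − 1(10.1) = 248.7
  D: 0 + 1(98.78) = 98.78
  B: 0 + 2(10.1) = 20.2
  A: 0 + 1(10.1) = 10.1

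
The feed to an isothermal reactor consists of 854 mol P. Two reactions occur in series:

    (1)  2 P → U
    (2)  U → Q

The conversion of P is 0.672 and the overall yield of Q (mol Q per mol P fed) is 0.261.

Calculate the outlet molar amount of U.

Conversion of P: P consumed = 2ξ₁ = 0.672 × 854 → ξ₁ = 286.9 mol.
Yield of Q: 1ξ₂ / 854 = 0.261 → ξ₂ = 222.9 mol.
Outlet amounts (n = n₀ + Σ ν·ξ):
  P: 854 − 2(286.9) = 280.1
  U: 0 + 1(286.9) − 1(222.9) = 64.05
  Q: 0 + 1(222.9) = 222.9

64.1 mol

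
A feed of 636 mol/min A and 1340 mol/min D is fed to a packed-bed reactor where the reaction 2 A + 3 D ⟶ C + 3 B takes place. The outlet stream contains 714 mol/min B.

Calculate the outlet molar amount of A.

160 mol/min

For B: n = n₀ + 3ξ → 714 = 0 + 3ξ, giving ξ = 238 mol/min.
Outlet amounts (n = n₀ + ν ξ):
  A: 636 − 2(238) = 160
  D: 1340 − 3(238) = 626
  C: 0 + 1(238) = 238
  B: 0 + 3(238) = 714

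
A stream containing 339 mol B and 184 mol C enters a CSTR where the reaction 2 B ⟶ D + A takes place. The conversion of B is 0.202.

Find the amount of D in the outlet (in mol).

34.2 mol

B reacted = 0.202 × 339 = 68.48 mol; ν_B = −2, so ξ = 68.48/2 = 34.24 mol.
Outlet amounts (n = n₀ + ν ξ):
  B: 339 − 2(34.24) = 270.5
  D: 0 + 1(34.24) = 34.24
  A: 0 + 1(34.24) = 34.24
  C: 184 (inert)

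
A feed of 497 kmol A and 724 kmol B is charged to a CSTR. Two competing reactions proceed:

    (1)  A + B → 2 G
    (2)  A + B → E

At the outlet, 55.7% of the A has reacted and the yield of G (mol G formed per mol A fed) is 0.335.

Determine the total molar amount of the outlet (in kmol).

Yield of G: 2ξ₁ / 497 = 0.335 → ξ₁ = 83.25 kmol.
Conversion of A: 1ξ₁ + 1ξ₂ = 0.557 × 497 = 276.8 → ξ₂ = 193.6 kmol.
Outlet amounts (n = n₀ + Σ ν·ξ):
  A: 497 − 1(83.25) − 1(193.6) = 220.2
  B: 724 − 1(83.25) − 1(193.6) = 447.2
  G: 0 + 2(83.25) = 166.5
  E: 0 + 1(193.6) = 193.6
Total out = 220.2 + 447.2 + 166.5 + 193.6 = 1027 kmol.

1030 kmol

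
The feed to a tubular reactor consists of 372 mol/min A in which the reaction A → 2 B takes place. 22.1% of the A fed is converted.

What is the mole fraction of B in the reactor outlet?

A reacted = 0.221 × 372 = 82.21 mol/min; ν_A = −1, so ξ = 82.21/1 = 82.21 mol/min.
Outlet amounts (n = n₀ + ν ξ):
  A: 372 − 1(82.21) = 289.8
  B: 0 + 2(82.21) = 164.4
Total out = 454.2 mol/min; y_B = 164.4 / 454.2 = 0.362.

0.362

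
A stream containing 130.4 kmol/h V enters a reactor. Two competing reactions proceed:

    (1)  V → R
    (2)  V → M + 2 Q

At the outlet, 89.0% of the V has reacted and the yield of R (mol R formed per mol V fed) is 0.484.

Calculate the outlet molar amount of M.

52.9 kmol/h

Yield of R: 1ξ₁ / 130.4 = 0.484 → ξ₁ = 63.11 kmol/h.
Conversion of V: 1ξ₁ + 1ξ₂ = 0.89 × 130.4 = 116.1 → ξ₂ = 52.94 kmol/h.
Outlet amounts (n = n₀ + Σ ν·ξ):
  V: 130.4 − 1(63.11) − 1(52.94) = 14.34
  R: 0 + 1(63.11) = 63.11
  M: 0 + 1(52.94) = 52.94
  Q: 0 + 2(52.94) = 105.9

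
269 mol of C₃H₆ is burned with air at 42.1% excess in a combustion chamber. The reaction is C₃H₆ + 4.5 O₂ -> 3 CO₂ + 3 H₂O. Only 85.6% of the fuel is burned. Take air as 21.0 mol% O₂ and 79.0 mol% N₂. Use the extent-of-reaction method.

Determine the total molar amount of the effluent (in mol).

8580 mol

Stoichiometric O₂ = 4.5 × 269 = 1210 mol; O₂ fed = 1210 × 1.421 = 1720 mol.
N₂ fed = 1720 × 79/21 = 6471 mol.
Fuel reacted = 0.856 × 269 → ξ = 230.3 mol.
Outlet (n = n₀ + ν ξ):
  C₃H₆: 269 − 1(230.3) = 38.74
  O₂: 1720 − 4.5(230.3) = 683.9
  N₂: 6471 (inert)
  CO₂: 0 + 3(230.3) = 690.8
  H₂O: 0 + 3(230.3) = 690.8
Total out = 38.74 + 683.9 + 6471 + 690.8 + 690.8 = 8575 mol.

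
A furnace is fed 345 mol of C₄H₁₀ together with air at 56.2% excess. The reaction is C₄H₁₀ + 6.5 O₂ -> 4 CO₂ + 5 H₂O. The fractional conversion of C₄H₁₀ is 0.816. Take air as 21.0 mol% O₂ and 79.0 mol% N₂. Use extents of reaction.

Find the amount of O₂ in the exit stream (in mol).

1670 mol

Stoichiometric O₂ = 6.5 × 345 = 2242 mol; O₂ fed = 2242 × 1.562 = 3503 mol.
N₂ fed = 3503 × 79/21 = 13180 mol.
Fuel reacted = 0.816 × 345 → ξ = 281.5 mol.
Outlet (n = n₀ + ν ξ):
  C₄H₁₀: 345 − 1(281.5) = 63.48
  O₂: 3503 − 6.5(281.5) = 1673
  N₂: 13180 (inert)
  CO₂: 0 + 4(281.5) = 1126
  H₂O: 0 + 5(281.5) = 1408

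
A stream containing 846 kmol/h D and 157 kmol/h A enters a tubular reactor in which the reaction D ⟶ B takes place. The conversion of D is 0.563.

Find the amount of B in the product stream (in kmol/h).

D reacted = 0.563 × 846 = 476.3 kmol/h; ν_D = −1, so ξ = 476.3/1 = 476.3 kmol/h.
Outlet amounts (n = n₀ + ν ξ):
  D: 846 − 1(476.3) = 369.7
  B: 0 + 1(476.3) = 476.3
  A: 157 (inert)

476 kmol/h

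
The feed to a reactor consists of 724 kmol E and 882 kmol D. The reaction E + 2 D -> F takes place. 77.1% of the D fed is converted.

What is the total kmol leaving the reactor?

926 kmol

D reacted = 0.771 × 882 = 680 kmol; ν_D = −2, so ξ = 680/2 = 340 kmol.
Outlet amounts (n = n₀ + ν ξ):
  E: 724 − 1(340) = 384
  D: 882 − 2(340) = 202
  F: 0 + 1(340) = 340
Total out = 384 + 202 + 340 = 926 kmol.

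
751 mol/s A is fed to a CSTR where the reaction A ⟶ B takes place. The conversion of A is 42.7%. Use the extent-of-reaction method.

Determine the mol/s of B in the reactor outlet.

A reacted = 0.427 × 751 = 320.7 mol/s; ν_A = −1, so ξ = 320.7/1 = 320.7 mol/s.
Outlet amounts (n = n₀ + ν ξ):
  A: 751 − 1(320.7) = 430.3
  B: 0 + 1(320.7) = 320.7

321 mol/s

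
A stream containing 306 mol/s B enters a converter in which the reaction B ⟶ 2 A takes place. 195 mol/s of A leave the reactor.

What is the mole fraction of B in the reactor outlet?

0.517

For A: n = n₀ + 2ξ → 195 = 0 + 2ξ, giving ξ = 97.5 mol/s.
Outlet amounts (n = n₀ + ν ξ):
  B: 306 − 1(97.5) = 208.5
  A: 0 + 2(97.5) = 195
Total out = 403.5 mol/s; y_B = 208.5 / 403.5 = 0.5167.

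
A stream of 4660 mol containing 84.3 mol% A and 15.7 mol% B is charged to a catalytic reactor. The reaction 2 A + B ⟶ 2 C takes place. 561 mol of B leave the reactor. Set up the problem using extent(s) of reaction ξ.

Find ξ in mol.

For B: n = n₀ − 1ξ → 561 = 731.6 − 1ξ, giving ξ = 170.6 mol.
Outlet amounts (n = n₀ + ν ξ):
  A: 3928 − 2(170.6) = 3587
  B: 731.6 − 1(170.6) = 561
  C: 0 + 2(170.6) = 341.2

ξ = 171 mol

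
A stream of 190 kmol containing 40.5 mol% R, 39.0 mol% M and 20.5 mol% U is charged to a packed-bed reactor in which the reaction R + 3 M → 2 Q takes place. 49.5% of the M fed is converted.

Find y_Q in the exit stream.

0.148

M reacted = 0.495 × 74.1 = 36.68 kmol; ν_M = −3, so ξ = 36.68/3 = 12.23 kmol.
Outlet amounts (n = n₀ + ν ξ):
  R: 76.95 − 1(12.23) = 64.72
  M: 74.1 − 3(12.23) = 37.42
  Q: 0 + 2(12.23) = 24.45
  U: 38.95 (inert)
Total out = 165.5 kmol; y_Q = 24.45 / 165.5 = 0.1477.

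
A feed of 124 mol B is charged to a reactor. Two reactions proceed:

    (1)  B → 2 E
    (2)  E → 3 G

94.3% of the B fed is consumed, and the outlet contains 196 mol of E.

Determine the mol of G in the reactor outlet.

Conversion of B: B consumed = 1ξ₁ = 0.943 × 124 → ξ₁ = 116.9 mol.
E balance: n_E = 0 + 2ξ₁ − 1ξ₂ = 196 → ξ₂ = (2·116.9 − 196)/1 = 37.86 mol.
Outlet amounts (n = n₀ + Σ ν·ξ):
  B: 124 − 1(116.9) = 7.068
  E: 0 + 2(116.9) − 1(37.86) = 196
  G: 0 + 3(37.86) = 113.6

114 mol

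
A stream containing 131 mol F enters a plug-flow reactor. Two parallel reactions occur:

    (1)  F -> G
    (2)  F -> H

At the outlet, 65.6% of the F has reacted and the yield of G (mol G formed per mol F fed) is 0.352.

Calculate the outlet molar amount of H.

Yield of G: 1ξ₁ / 131 = 0.352 → ξ₁ = 46.11 mol.
Conversion of F: 1ξ₁ + 1ξ₂ = 0.656 × 131 = 85.94 → ξ₂ = 39.82 mol.
Outlet amounts (n = n₀ + Σ ν·ξ):
  F: 131 − 1(46.11) − 1(39.82) = 45.06
  G: 0 + 1(46.11) = 46.11
  H: 0 + 1(39.82) = 39.82

39.8 mol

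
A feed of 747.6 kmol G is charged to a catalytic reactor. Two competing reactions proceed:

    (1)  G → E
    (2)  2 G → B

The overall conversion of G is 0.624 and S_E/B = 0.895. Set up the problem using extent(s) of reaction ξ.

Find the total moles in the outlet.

586 kmol

Conversion of G: G consumed = 0.624 × 747.6 = 466.5 kmol = 1ξ₁ + 2ξ₂.
Selectivity: 1ξ₁ / (1ξ₂) = 0.895 → ξ₁ = 0.895 ξ₂.
Substitute: (1·0.895 + 2) ξ₂ = 466.5 → ξ₂ = 161.1 kmol, ξ₁ = 144.2 kmol.
Outlet amounts (n = n₀ + Σ ν·ξ):
  G: 747.6 − 1(144.2) − 2(161.1) = 281.1
  E: 0 + 1(144.2) = 144.2
  B: 0 + 1(161.1) = 161.1
Total out = 281.1 + 144.2 + 161.1 = 586.5 kmol.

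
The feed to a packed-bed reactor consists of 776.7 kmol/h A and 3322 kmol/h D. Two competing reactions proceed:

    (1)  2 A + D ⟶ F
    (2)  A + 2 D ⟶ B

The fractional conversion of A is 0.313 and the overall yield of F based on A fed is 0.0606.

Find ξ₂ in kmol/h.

ξ₂ = 149 kmol/h

Yield of F: 1ξ₁ / 776.7 = 0.0606 → ξ₁ = 47.07 kmol/h.
Conversion of A: 2ξ₁ + 1ξ₂ = 0.313 × 776.7 = 243.1 → ξ₂ = 149 kmol/h.
Outlet amounts (n = n₀ + Σ ν·ξ):
  A: 776.7 − 2(47.07) − 1(149) = 533.6
  D: 3322 − 1(47.07) − 2(149) = 2977
  F: 0 + 1(47.07) = 47.07
  B: 0 + 1(149) = 149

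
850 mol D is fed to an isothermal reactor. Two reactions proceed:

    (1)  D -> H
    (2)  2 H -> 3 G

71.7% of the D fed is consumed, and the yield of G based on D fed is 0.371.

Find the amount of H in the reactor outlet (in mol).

399 mol

Conversion of D: D consumed = 1ξ₁ = 0.717 × 850 → ξ₁ = 609.4 mol.
Yield of G: 3ξ₂ / 850 = 0.371 → ξ₂ = 105.1 mol.
Outlet amounts (n = n₀ + Σ ν·ξ):
  D: 850 − 1(609.4) = 240.6
  H: 0 + 1(609.4) − 2(105.1) = 399.2
  G: 0 + 3(105.1) = 315.4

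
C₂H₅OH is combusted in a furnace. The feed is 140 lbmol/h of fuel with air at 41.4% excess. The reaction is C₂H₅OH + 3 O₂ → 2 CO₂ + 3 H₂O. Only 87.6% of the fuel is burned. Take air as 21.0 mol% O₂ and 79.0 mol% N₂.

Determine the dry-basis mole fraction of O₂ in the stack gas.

0.083

Stoichiometric O₂ = 3 × 140 = 420 lbmol/h; O₂ fed = 420 × 1.414 = 593.9 lbmol/h.
N₂ fed = 593.9 × 79/21 = 2234 lbmol/h.
Fuel reacted = 0.876 × 140 → ξ = 122.6 lbmol/h.
Outlet (n = n₀ + ν ξ):
  C₂H₅OH: 140 − 1(122.6) = 17.36
  O₂: 593.9 − 3(122.6) = 226
  N₂: 2234 (inert)
  CO₂: 0 + 2(122.6) = 245.3
  H₂O: 0 + 3(122.6) = 367.9
Dry total = 2723 lbmol/h; y_O₂ (dry) = 226 / 2723 = 0.08299.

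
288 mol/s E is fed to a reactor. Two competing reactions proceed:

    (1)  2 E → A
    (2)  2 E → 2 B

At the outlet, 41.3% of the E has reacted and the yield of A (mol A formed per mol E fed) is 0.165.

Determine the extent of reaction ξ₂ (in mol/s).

ξ₂ = 12 mol/s

Yield of A: 1ξ₁ / 288 = 0.165 → ξ₁ = 47.52 mol/s.
Conversion of E: 2ξ₁ + 2ξ₂ = 0.413 × 288 = 118.9 → ξ₂ = 11.95 mol/s.
Outlet amounts (n = n₀ + Σ ν·ξ):
  E: 288 − 2(47.52) − 2(11.95) = 169.1
  A: 0 + 1(47.52) = 47.52
  B: 0 + 2(11.95) = 23.9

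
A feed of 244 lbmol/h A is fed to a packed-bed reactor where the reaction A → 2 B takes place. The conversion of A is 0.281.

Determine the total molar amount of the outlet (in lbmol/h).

A reacted = 0.281 × 244 = 68.56 lbmol/h; ν_A = −1, so ξ = 68.56/1 = 68.56 lbmol/h.
Outlet amounts (n = n₀ + ν ξ):
  A: 244 − 1(68.56) = 175.4
  B: 0 + 2(68.56) = 137.1
Total out = 175.4 + 137.1 = 312.6 lbmol/h.

313 lbmol/h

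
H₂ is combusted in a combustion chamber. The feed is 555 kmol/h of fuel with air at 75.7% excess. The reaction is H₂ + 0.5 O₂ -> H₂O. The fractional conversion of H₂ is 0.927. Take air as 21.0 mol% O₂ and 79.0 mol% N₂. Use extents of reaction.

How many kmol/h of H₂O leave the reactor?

514 kmol/h

Stoichiometric O₂ = 0.5 × 555 = 277.5 kmol/h; O₂ fed = 277.5 × 1.757 = 487.6 kmol/h.
N₂ fed = 487.6 × 79/21 = 1834 kmol/h.
Fuel reacted = 0.927 × 555 → ξ = 514.5 kmol/h.
Outlet (n = n₀ + ν ξ):
  H₂: 555 − 1(514.5) = 40.51
  O₂: 487.6 − 0.5(514.5) = 230.3
  N₂: 1834 (inert)
  H₂O: 0 + 1(514.5) = 514.5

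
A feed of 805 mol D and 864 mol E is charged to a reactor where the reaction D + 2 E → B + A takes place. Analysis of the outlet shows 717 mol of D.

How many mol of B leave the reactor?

For D: n = n₀ − 1ξ → 717 = 805 − 1ξ, giving ξ = 88 mol.
Outlet amounts (n = n₀ + ν ξ):
  D: 805 − 1(88) = 717
  E: 864 − 2(88) = 688
  B: 0 + 1(88) = 88
  A: 0 + 1(88) = 88

88 mol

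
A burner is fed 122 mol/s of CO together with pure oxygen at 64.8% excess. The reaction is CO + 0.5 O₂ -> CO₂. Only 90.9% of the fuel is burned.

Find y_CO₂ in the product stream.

Stoichiometric O₂ = 0.5 × 122 = 61 mol/s; O₂ fed = 61 × 1.648 = 100.5 mol/s.
Fuel reacted = 0.909 × 122 → ξ = 110.9 mol/s.
Outlet (n = n₀ + ν ξ):
  CO: 122 − 1(110.9) = 11.1
  O₂: 100.5 − 0.5(110.9) = 45.08
  CO₂: 0 + 1(110.9) = 110.9
Total out = 167.1 mol/s; y_CO₂ = 110.9 / 167.1 = 0.6637.

0.664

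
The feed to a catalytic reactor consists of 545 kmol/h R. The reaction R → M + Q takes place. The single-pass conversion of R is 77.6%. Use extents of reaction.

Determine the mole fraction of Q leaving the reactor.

0.437

R reacted = 0.776 × 545 = 422.9 kmol/h; ν_R = −1, so ξ = 422.9/1 = 422.9 kmol/h.
Outlet amounts (n = n₀ + ν ξ):
  R: 545 − 1(422.9) = 122.1
  M: 0 + 1(422.9) = 422.9
  Q: 0 + 1(422.9) = 422.9
Total out = 967.9 kmol/h; y_Q = 422.9 / 967.9 = 0.4369.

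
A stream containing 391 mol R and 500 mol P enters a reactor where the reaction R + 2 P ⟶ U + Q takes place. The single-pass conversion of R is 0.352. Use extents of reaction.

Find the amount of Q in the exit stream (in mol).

138 mol

R reacted = 0.352 × 391 = 137.6 mol; ν_R = −1, so ξ = 137.6/1 = 137.6 mol.
Outlet amounts (n = n₀ + ν ξ):
  R: 391 − 1(137.6) = 253.4
  P: 500 − 2(137.6) = 224.7
  U: 0 + 1(137.6) = 137.6
  Q: 0 + 1(137.6) = 137.6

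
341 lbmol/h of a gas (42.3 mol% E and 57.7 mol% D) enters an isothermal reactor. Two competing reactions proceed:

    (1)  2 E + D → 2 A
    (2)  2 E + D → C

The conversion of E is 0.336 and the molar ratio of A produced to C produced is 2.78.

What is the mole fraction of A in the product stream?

Conversion of E: E consumed = 0.336 × 144.2 = 48.47 lbmol/h = 2ξ₁ + 2ξ₂.
Selectivity: 2ξ₁ / (1ξ₂) = 2.78 → ξ₁ = 1.39 ξ₂.
Substitute: (2·1.39 + 2) ξ₂ = 48.47 → ξ₂ = 10.14 lbmol/h, ξ₁ = 14.09 lbmol/h.
Outlet amounts (n = n₀ + Σ ν·ξ):
  E: 144.2 − 2(14.09) − 2(10.14) = 95.78
  D: 196.8 − 1(14.09) − 1(10.14) = 172.5
  A: 0 + 2(14.09) = 28.19
  C: 0 + 1(10.14) = 10.14
Total out = 306.6 lbmol/h; y_A = 28.19 / 306.6 = 0.09193.

0.0919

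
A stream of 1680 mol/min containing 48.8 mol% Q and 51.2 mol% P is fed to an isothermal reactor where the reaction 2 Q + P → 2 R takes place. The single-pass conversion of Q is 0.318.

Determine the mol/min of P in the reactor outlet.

Q reacted = 0.318 × 819.8 = 260.7 mol/min; ν_Q = −2, so ξ = 260.7/2 = 130.4 mol/min.
Outlet amounts (n = n₀ + ν ξ):
  Q: 819.8 − 2(130.4) = 559.1
  P: 860.2 − 1(130.4) = 729.8
  R: 0 + 2(130.4) = 260.7

730 mol/min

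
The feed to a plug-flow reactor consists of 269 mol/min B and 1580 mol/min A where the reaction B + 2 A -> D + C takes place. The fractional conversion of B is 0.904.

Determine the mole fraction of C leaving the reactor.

B reacted = 0.904 × 269 = 243.2 mol/min; ν_B = −1, so ξ = 243.2/1 = 243.2 mol/min.
Outlet amounts (n = n₀ + ν ξ):
  B: 269 − 1(243.2) = 25.82
  A: 1580 − 2(243.2) = 1094
  D: 0 + 1(243.2) = 243.2
  C: 0 + 1(243.2) = 243.2
Total out = 1606 mol/min; y_C = 243.2 / 1606 = 0.1514.

0.151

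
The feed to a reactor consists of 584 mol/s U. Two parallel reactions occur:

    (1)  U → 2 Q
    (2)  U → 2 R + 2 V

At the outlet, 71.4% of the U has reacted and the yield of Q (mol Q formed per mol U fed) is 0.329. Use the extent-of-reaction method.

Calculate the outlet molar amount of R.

Yield of Q: 2ξ₁ / 584 = 0.329 → ξ₁ = 96.07 mol/s.
Conversion of U: 1ξ₁ + 1ξ₂ = 0.714 × 584 = 417 → ξ₂ = 320.9 mol/s.
Outlet amounts (n = n₀ + Σ ν·ξ):
  U: 584 − 1(96.07) − 1(320.9) = 167
  Q: 0 + 2(96.07) = 192.1
  R: 0 + 2(320.9) = 641.8
  V: 0 + 2(320.9) = 641.8

642 mol/s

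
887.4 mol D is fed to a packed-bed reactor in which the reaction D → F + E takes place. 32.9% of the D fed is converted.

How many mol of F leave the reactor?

D reacted = 0.329 × 887.4 = 292 mol; ν_D = −1, so ξ = 292/1 = 292 mol.
Outlet amounts (n = n₀ + ν ξ):
  D: 887.4 − 1(292) = 595.4
  F: 0 + 1(292) = 292
  E: 0 + 1(292) = 292

292 mol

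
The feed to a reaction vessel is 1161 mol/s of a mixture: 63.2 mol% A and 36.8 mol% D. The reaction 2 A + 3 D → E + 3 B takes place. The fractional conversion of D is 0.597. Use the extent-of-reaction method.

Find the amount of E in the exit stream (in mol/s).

85 mol/s

D reacted = 0.597 × 427.2 = 255.1 mol/s; ν_D = −3, so ξ = 255.1/3 = 85.02 mol/s.
Outlet amounts (n = n₀ + ν ξ):
  A: 733.8 − 2(85.02) = 563.7
  D: 427.2 − 3(85.02) = 172.2
  E: 0 + 1(85.02) = 85.02
  B: 0 + 3(85.02) = 255.1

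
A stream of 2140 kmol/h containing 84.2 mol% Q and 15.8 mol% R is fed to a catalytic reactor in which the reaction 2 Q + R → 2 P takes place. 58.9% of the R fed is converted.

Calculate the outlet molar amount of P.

R reacted = 0.589 × 338.1 = 199.2 kmol/h; ν_R = −1, so ξ = 199.2/1 = 199.2 kmol/h.
Outlet amounts (n = n₀ + ν ξ):
  Q: 1802 − 2(199.2) = 1404
  R: 338.1 − 1(199.2) = 139
  P: 0 + 2(199.2) = 398.3

398 kmol/h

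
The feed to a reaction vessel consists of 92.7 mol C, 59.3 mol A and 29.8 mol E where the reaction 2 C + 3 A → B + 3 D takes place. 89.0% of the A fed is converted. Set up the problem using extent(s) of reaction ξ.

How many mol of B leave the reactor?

A reacted = 0.89 × 59.3 = 52.78 mol; ν_A = −3, so ξ = 52.78/3 = 17.59 mol.
Outlet amounts (n = n₀ + ν ξ):
  C: 92.7 − 2(17.59) = 57.52
  A: 59.3 − 3(17.59) = 6.523
  B: 0 + 1(17.59) = 17.59
  D: 0 + 3(17.59) = 52.78
  E: 29.8 (inert)

17.6 mol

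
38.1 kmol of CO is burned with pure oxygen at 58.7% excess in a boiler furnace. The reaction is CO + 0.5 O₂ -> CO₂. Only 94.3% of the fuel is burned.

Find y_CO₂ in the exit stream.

0.713

Stoichiometric O₂ = 0.5 × 38.1 = 19.05 kmol; O₂ fed = 19.05 × 1.587 = 30.23 kmol.
Fuel reacted = 0.943 × 38.1 → ξ = 35.93 kmol.
Outlet (n = n₀ + ν ξ):
  CO: 38.1 − 1(35.93) = 2.172
  O₂: 30.23 − 0.5(35.93) = 12.27
  CO₂: 0 + 1(35.93) = 35.93
Total out = 50.37 kmol; y_CO₂ = 35.93 / 50.37 = 0.7133.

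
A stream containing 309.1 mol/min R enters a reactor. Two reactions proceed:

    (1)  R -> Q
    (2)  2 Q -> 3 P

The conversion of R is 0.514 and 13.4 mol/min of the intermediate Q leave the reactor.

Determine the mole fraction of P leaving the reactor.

0.571

Conversion of R: R consumed = 1ξ₁ = 0.514 × 309.1 → ξ₁ = 158.9 mol/min.
Q balance: n_Q = 0 + 1ξ₁ − 2ξ₂ = 13.4 → ξ₂ = (1·158.9 − 13.4)/2 = 72.74 mol/min.
Outlet amounts (n = n₀ + Σ ν·ξ):
  R: 309.1 − 1(158.9) = 150.2
  Q: 0 + 1(158.9) − 2(72.74) = 13.4
  P: 0 + 3(72.74) = 218.2
Total out = 381.8 mol/min; y_P = 218.2 / 381.8 = 0.5715.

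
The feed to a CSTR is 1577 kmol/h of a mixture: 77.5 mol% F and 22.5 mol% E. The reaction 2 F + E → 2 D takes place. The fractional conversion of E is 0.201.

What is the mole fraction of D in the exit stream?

E reacted = 0.201 × 354.8 = 71.32 kmol/h; ν_E = −1, so ξ = 71.32/1 = 71.32 kmol/h.
Outlet amounts (n = n₀ + ν ξ):
  F: 1222 − 2(71.32) = 1080
  E: 354.8 − 1(71.32) = 283.5
  D: 0 + 2(71.32) = 142.6
Total out = 1506 kmol/h; y_D = 142.6 / 1506 = 0.09473.

0.0947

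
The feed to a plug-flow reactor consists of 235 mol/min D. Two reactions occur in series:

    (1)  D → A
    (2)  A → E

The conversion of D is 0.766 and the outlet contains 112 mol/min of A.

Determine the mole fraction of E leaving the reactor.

Conversion of D: D consumed = 1ξ₁ = 0.766 × 235 → ξ₁ = 180 mol/min.
A balance: n_A = 0 + 1ξ₁ − 1ξ₂ = 112 → ξ₂ = (1·180 − 112)/1 = 68.01 mol/min.
Outlet amounts (n = n₀ + Σ ν·ξ):
  D: 235 − 1(180) = 54.99
  A: 0 + 1(180) − 1(68.01) = 112
  E: 0 + 1(68.01) = 68.01
Total out = 235 mol/min; y_E = 68.01 / 235 = 0.2894.

0.289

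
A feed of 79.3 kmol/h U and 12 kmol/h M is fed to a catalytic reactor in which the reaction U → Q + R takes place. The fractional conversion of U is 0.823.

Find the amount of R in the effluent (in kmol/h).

U reacted = 0.823 × 79.3 = 65.26 kmol/h; ν_U = −1, so ξ = 65.26/1 = 65.26 kmol/h.
Outlet amounts (n = n₀ + ν ξ):
  U: 79.3 − 1(65.26) = 14.04
  Q: 0 + 1(65.26) = 65.26
  R: 0 + 1(65.26) = 65.26
  M: 12 (inert)

65.3 kmol/h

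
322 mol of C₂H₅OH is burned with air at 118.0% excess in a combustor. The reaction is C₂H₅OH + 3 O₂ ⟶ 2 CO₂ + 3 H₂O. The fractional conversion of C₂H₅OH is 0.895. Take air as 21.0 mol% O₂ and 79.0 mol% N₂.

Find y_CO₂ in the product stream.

0.0542

Stoichiometric O₂ = 3 × 322 = 966 mol; O₂ fed = 966 × 2.180 = 2106 mol.
N₂ fed = 2106 × 79/21 = 7922 mol.
Fuel reacted = 0.895 × 322 → ξ = 288.2 mol.
Outlet (n = n₀ + ν ξ):
  C₂H₅OH: 322 − 1(288.2) = 33.81
  O₂: 2106 − 3(288.2) = 1241
  N₂: 7922 (inert)
  CO₂: 0 + 2(288.2) = 576.4
  H₂O: 0 + 3(288.2) = 864.6
Total out = 10640 mol; y_CO₂ = 576.4 / 10640 = 0.05418.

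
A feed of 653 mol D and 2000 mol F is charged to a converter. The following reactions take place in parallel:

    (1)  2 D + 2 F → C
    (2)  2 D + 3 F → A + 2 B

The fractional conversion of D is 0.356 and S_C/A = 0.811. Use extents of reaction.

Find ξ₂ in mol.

Conversion of D: D consumed = 0.356 × 653 = 232.5 mol = 2ξ₁ + 2ξ₂.
Selectivity: 1ξ₁ / (1ξ₂) = 0.811 → ξ₁ = 0.811 ξ₂.
Substitute: (2·0.811 + 2) ξ₂ = 232.5 → ξ₂ = 64.18 mol, ξ₁ = 52.05 mol.
Outlet amounts (n = n₀ + Σ ν·ξ):
  D: 653 − 2(52.05) − 2(64.18) = 420.5
  F: 2000 − 2(52.05) − 3(64.18) = 1703
  C: 0 + 1(52.05) = 52.05
  A: 0 + 1(64.18) = 64.18
  B: 0 + 2(64.18) = 128.4

ξ₂ = 64.2 mol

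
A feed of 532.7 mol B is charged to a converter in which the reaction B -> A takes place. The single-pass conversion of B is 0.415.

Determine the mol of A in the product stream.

221 mol

B reacted = 0.415 × 532.7 = 221.1 mol; ν_B = −1, so ξ = 221.1/1 = 221.1 mol.
Outlet amounts (n = n₀ + ν ξ):
  B: 532.7 − 1(221.1) = 311.6
  A: 0 + 1(221.1) = 221.1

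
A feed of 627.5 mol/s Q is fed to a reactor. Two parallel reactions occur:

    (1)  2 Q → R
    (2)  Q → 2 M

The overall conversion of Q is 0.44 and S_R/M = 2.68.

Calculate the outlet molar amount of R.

Conversion of Q: Q consumed = 0.44 × 627.5 = 276.1 mol/s = 2ξ₁ + 1ξ₂.
Selectivity: 1ξ₁ / (2ξ₂) = 2.68 → ξ₁ = 5.36 ξ₂.
Substitute: (2·5.36 + 1) ξ₂ = 276.1 → ξ₂ = 23.56 mol/s, ξ₁ = 126.3 mol/s.
Outlet amounts (n = n₀ + Σ ν·ξ):
  Q: 627.5 − 2(126.3) − 1(23.56) = 351.4
  R: 0 + 1(126.3) = 126.3
  M: 0 + 2(23.56) = 47.12

126 mol/s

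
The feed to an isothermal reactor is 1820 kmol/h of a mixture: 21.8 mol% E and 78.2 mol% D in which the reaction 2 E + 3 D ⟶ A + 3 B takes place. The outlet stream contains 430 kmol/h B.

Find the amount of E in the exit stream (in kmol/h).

For B: n = n₀ + 3ξ → 430 = 0 + 3ξ, giving ξ = 143.3 kmol/h.
Outlet amounts (n = n₀ + ν ξ):
  E: 396.8 − 2(143.3) = 110.1
  D: 1423 − 3(143.3) = 993.2
  A: 0 + 1(143.3) = 143.3
  B: 0 + 3(143.3) = 430

110 kmol/h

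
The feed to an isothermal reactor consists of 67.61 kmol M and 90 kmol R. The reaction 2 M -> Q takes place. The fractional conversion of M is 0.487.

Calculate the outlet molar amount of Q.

16.5 kmol

M reacted = 0.487 × 67.61 = 32.93 kmol; ν_M = −2, so ξ = 32.93/2 = 16.46 kmol.
Outlet amounts (n = n₀ + ν ξ):
  M: 67.61 − 2(16.46) = 34.68
  Q: 0 + 1(16.46) = 16.46
  R: 90 (inert)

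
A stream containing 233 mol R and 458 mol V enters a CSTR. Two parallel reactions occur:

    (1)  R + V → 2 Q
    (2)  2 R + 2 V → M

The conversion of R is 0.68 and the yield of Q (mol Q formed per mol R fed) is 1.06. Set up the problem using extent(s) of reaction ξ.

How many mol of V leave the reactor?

Yield of Q: 2ξ₁ / 233 = 1.06 → ξ₁ = 123.5 mol.
Conversion of R: 1ξ₁ + 2ξ₂ = 0.68 × 233 = 158.4 → ξ₂ = 17.47 mol.
Outlet amounts (n = n₀ + Σ ν·ξ):
  R: 233 − 1(123.5) − 2(17.47) = 74.56
  V: 458 − 1(123.5) − 2(17.47) = 299.6
  Q: 0 + 2(123.5) = 247
  M: 0 + 1(17.47) = 17.47

300 mol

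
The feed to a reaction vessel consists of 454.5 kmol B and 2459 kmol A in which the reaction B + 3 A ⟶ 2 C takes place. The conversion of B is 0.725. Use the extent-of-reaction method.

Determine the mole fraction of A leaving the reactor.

0.652

B reacted = 0.725 × 454.5 = 329.5 kmol; ν_B = −1, so ξ = 329.5/1 = 329.5 kmol.
Outlet amounts (n = n₀ + ν ξ):
  B: 454.5 − 1(329.5) = 125
  A: 2459 − 3(329.5) = 1470
  C: 0 + 2(329.5) = 659
Total out = 2254 kmol; y_A = 1470 / 2254 = 0.6522.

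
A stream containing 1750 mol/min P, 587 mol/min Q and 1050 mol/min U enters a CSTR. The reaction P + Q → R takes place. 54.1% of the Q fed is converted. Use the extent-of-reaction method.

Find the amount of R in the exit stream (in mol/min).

Q reacted = 0.541 × 587 = 317.6 mol/min; ν_Q = −1, so ξ = 317.6/1 = 317.6 mol/min.
Outlet amounts (n = n₀ + ν ξ):
  P: 1750 − 1(317.6) = 1432
  Q: 587 − 1(317.6) = 269.4
  R: 0 + 1(317.6) = 317.6
  U: 1050 (inert)

318 mol/min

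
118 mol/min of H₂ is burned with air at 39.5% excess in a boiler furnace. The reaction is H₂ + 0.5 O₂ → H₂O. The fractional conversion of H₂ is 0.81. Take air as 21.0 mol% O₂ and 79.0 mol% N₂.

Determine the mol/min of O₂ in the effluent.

Stoichiometric O₂ = 0.5 × 118 = 59 mol/min; O₂ fed = 59 × 1.395 = 82.31 mol/min.
N₂ fed = 82.31 × 79/21 = 309.6 mol/min.
Fuel reacted = 0.81 × 118 → ξ = 95.58 mol/min.
Outlet (n = n₀ + ν ξ):
  H₂: 118 − 1(95.58) = 22.42
  O₂: 82.31 − 0.5(95.58) = 34.52
  N₂: 309.6 (inert)
  H₂O: 0 + 1(95.58) = 95.58

34.5 mol/min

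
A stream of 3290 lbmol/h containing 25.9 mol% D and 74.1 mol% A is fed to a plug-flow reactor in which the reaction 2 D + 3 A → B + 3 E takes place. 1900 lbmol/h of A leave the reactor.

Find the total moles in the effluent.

For A: n = n₀ − 3ξ → 1900 = 2438 − 3ξ, giving ξ = 179.3 lbmol/h.
Outlet amounts (n = n₀ + ν ξ):
  D: 852.1 − 2(179.3) = 493.5
  A: 2438 − 3(179.3) = 1900
  B: 0 + 1(179.3) = 179.3
  E: 0 + 3(179.3) = 537.9
Total out = 493.5 + 1900 + 179.3 + 537.9 = 3111 lbmol/h.

3110 lbmol/h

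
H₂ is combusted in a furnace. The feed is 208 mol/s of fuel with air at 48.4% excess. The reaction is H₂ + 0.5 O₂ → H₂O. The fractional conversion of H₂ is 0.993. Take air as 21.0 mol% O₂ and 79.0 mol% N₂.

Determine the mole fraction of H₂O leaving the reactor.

Stoichiometric O₂ = 0.5 × 208 = 104 mol/s; O₂ fed = 104 × 1.484 = 154.3 mol/s.
N₂ fed = 154.3 × 79/21 = 580.6 mol/s.
Fuel reacted = 0.993 × 208 → ξ = 206.5 mol/s.
Outlet (n = n₀ + ν ξ):
  H₂: 208 − 1(206.5) = 1.456
  O₂: 154.3 − 0.5(206.5) = 51.06
  N₂: 580.6 (inert)
  H₂O: 0 + 1(206.5) = 206.5
Total out = 839.7 mol/s; y_H₂O = 206.5 / 839.7 = 0.246.

0.246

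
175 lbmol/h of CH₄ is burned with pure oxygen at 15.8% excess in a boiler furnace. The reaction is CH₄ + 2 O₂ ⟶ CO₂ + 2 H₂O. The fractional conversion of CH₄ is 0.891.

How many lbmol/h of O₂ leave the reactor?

Stoichiometric O₂ = 2 × 175 = 350 lbmol/h; O₂ fed = 350 × 1.158 = 405.3 lbmol/h.
Fuel reacted = 0.891 × 175 → ξ = 155.9 lbmol/h.
Outlet (n = n₀ + ν ξ):
  CH₄: 175 − 1(155.9) = 19.07
  O₂: 405.3 − 2(155.9) = 93.45
  CO₂: 0 + 1(155.9) = 155.9
  H₂O: 0 + 2(155.9) = 311.9

93.4 lbmol/h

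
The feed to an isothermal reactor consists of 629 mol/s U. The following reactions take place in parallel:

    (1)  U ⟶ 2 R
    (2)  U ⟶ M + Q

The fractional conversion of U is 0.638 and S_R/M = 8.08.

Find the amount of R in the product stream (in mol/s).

Conversion of U: U consumed = 0.638 × 629 = 401.3 mol/s = 1ξ₁ + 1ξ₂.
Selectivity: 2ξ₁ / (1ξ₂) = 8.08 → ξ₁ = 4.04 ξ₂.
Substitute: (1·4.04 + 1) ξ₂ = 401.3 → ξ₂ = 79.62 mol/s, ξ₁ = 321.7 mol/s.
Outlet amounts (n = n₀ + Σ ν·ξ):
  U: 629 − 1(321.7) − 1(79.62) = 227.7
  R: 0 + 2(321.7) = 643.4
  M: 0 + 1(79.62) = 79.62
  Q: 0 + 1(79.62) = 79.62

643 mol/s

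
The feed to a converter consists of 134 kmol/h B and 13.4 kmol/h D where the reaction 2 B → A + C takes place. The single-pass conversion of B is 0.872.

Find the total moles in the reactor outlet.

B reacted = 0.872 × 134 = 116.8 kmol/h; ν_B = −2, so ξ = 116.8/2 = 58.42 kmol/h.
Outlet amounts (n = n₀ + ν ξ):
  B: 134 − 2(58.42) = 17.15
  A: 0 + 1(58.42) = 58.42
  C: 0 + 1(58.42) = 58.42
  D: 13.4 (inert)
Total out = 17.15 + 58.42 + 58.42 + 13.4 = 147.4 kmol/h.

147 kmol/h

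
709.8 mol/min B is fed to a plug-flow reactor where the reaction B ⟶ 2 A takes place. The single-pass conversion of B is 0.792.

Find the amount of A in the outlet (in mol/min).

B reacted = 0.792 × 709.8 = 562.2 mol/min; ν_B = −1, so ξ = 562.2/1 = 562.2 mol/min.
Outlet amounts (n = n₀ + ν ξ):
  B: 709.8 − 1(562.2) = 147.6
  A: 0 + 2(562.2) = 1124

1120 mol/min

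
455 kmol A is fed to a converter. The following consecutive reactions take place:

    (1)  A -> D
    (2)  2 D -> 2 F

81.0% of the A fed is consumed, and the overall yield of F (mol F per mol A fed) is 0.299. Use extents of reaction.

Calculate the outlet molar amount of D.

233 kmol

Conversion of A: A consumed = 1ξ₁ = 0.81 × 455 → ξ₁ = 368.6 kmol.
Yield of F: 2ξ₂ / 455 = 0.299 → ξ₂ = 68.02 kmol.
Outlet amounts (n = n₀ + Σ ν·ξ):
  A: 455 − 1(368.6) = 86.45
  D: 0 + 1(368.6) − 2(68.02) = 232.5
  F: 0 + 2(68.02) = 136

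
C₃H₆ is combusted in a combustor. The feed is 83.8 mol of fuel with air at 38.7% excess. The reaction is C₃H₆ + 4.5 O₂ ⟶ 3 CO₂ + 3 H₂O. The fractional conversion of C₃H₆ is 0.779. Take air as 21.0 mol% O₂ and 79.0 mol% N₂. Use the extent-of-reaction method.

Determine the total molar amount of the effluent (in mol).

Stoichiometric O₂ = 4.5 × 83.8 = 377.1 mol; O₂ fed = 377.1 × 1.387 = 523 mol.
N₂ fed = 523 × 79/21 = 1968 mol.
Fuel reacted = 0.779 × 83.8 → ξ = 65.28 mol.
Outlet (n = n₀ + ν ξ):
  C₃H₆: 83.8 − 1(65.28) = 18.52
  O₂: 523 − 4.5(65.28) = 229.3
  N₂: 1968 (inert)
  CO₂: 0 + 3(65.28) = 195.8
  H₂O: 0 + 3(65.28) = 195.8
Total out = 18.52 + 229.3 + 1968 + 195.8 + 195.8 = 2607 mol.

2610 mol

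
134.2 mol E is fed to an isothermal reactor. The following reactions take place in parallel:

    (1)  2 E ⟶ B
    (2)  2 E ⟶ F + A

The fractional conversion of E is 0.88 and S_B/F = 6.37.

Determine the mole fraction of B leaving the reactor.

0.614

Conversion of E: E consumed = 0.88 × 134.2 = 118.1 mol = 2ξ₁ + 2ξ₂.
Selectivity: 1ξ₁ / (1ξ₂) = 6.37 → ξ₁ = 6.37 ξ₂.
Substitute: (2·6.37 + 2) ξ₂ = 118.1 → ξ₂ = 8.012 mol, ξ₁ = 51.04 mol.
Outlet amounts (n = n₀ + Σ ν·ξ):
  E: 134.2 − 2(51.04) − 2(8.012) = 16.1
  B: 0 + 1(51.04) = 51.04
  F: 0 + 1(8.012) = 8.012
  A: 0 + 1(8.012) = 8.012
Total out = 83.16 mol; y_B = 51.04 / 83.16 = 0.6137.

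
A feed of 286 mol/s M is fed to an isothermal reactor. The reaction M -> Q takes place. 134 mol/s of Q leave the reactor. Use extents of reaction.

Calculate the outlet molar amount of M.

For Q: n = n₀ + 1ξ → 134 = 0 + 1ξ, giving ξ = 134 mol/s.
Outlet amounts (n = n₀ + ν ξ):
  M: 286 − 1(134) = 152
  Q: 0 + 1(134) = 134

152 mol/s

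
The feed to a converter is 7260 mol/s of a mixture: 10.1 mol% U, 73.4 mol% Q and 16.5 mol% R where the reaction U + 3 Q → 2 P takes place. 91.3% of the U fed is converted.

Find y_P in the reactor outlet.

U reacted = 0.913 × 733.3 = 669.5 mol/s; ν_U = −1, so ξ = 669.5/1 = 669.5 mol/s.
Outlet amounts (n = n₀ + ν ξ):
  U: 733.3 − 1(669.5) = 63.79
  Q: 5329 − 3(669.5) = 3320
  P: 0 + 2(669.5) = 1339
  R: 1198 (inert)
Total out = 5921 mol/s; y_P = 1339 / 5921 = 0.2261.

0.226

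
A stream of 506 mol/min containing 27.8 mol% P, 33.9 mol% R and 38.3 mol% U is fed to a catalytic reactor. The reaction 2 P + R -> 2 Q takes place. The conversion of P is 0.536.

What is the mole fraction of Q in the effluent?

0.161

P reacted = 0.536 × 140.7 = 75.4 mol/min; ν_P = −2, so ξ = 75.4/2 = 37.7 mol/min.
Outlet amounts (n = n₀ + ν ξ):
  P: 140.7 − 2(37.7) = 65.27
  R: 171.5 − 1(37.7) = 133.8
  Q: 0 + 2(37.7) = 75.4
  U: 193.8 (inert)
Total out = 468.3 mol/min; y_Q = 75.4 / 468.3 = 0.161.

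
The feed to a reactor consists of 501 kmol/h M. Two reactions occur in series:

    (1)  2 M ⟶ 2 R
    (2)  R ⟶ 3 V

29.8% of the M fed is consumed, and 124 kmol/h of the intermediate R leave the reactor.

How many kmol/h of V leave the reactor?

Conversion of M: M consumed = 2ξ₁ = 0.298 × 501 → ξ₁ = 74.65 kmol/h.
R balance: n_R = 0 + 2ξ₁ − 1ξ₂ = 124 → ξ₂ = (2·74.65 − 124)/1 = 25.3 kmol/h.
Outlet amounts (n = n₀ + Σ ν·ξ):
  M: 501 − 2(74.65) = 351.7
  R: 0 + 2(74.65) − 1(25.3) = 124
  V: 0 + 3(25.3) = 75.89

75.9 kmol/h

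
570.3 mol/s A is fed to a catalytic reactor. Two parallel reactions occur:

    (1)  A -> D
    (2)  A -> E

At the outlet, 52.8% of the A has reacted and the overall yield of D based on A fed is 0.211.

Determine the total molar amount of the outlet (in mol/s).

570 mol/s

Yield of D: 1ξ₁ / 570.3 = 0.211 → ξ₁ = 120.3 mol/s.
Conversion of A: 1ξ₁ + 1ξ₂ = 0.528 × 570.3 = 301.1 → ξ₂ = 180.8 mol/s.
Outlet amounts (n = n₀ + Σ ν·ξ):
  A: 570.3 − 1(120.3) − 1(180.8) = 269.2
  D: 0 + 1(120.3) = 120.3
  E: 0 + 1(180.8) = 180.8
Total out = 269.2 + 120.3 + 180.8 = 570.3 mol/s.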